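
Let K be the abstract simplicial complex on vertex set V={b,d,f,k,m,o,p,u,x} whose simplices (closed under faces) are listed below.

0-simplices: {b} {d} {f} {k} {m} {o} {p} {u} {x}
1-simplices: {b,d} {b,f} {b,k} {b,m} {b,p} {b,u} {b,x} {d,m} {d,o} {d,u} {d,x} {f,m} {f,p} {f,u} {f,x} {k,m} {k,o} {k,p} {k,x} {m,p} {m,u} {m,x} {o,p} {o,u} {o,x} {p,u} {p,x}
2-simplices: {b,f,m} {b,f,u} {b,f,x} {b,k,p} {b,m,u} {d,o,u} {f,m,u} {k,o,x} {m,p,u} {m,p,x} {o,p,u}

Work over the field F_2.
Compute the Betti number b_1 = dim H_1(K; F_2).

n_0=9 n_1=27 n_2=11  [Z2]
∂1: piv[bd,bf,bk,bm,bp,bu,bx,do] rk=8  ker:dm,du,dx,fm,fp,fu,fx,km,ko,kp,kx,mp,mu,mx,op,ou,ox,pu,px
∂2: piv[bfm,bfu,bfx,bkp,bmu,dou,kox,mpu,mpx,opu] rk=10  ker:fmu
b_1=(27−8)−10=9

b_1=9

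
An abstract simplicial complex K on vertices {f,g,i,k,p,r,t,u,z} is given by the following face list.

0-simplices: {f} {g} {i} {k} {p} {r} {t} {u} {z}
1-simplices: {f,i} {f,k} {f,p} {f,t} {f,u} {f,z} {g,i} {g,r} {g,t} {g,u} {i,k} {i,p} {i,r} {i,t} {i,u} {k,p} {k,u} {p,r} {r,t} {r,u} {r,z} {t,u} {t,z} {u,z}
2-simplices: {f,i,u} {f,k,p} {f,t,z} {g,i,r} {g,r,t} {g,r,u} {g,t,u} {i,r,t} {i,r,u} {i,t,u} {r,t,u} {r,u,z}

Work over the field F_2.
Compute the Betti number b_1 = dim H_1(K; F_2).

n_0=9 n_1=24 n_2=12  [Z2]
∂1: piv[fi,fk,fp,ft,fu,fz,gi,gr] rk=8  ker:gt,gu,ik,ip,ir,it,iu,kp,ku,pr,rt,ru,rz,tu,tz,uz
∂2: piv[fiu,fkp,ftz,gir,grt,gru,gtu,irt,iru,ruz] rk=10  ker:itu,rtu
b_1=(24−8)−10=6

b_1=6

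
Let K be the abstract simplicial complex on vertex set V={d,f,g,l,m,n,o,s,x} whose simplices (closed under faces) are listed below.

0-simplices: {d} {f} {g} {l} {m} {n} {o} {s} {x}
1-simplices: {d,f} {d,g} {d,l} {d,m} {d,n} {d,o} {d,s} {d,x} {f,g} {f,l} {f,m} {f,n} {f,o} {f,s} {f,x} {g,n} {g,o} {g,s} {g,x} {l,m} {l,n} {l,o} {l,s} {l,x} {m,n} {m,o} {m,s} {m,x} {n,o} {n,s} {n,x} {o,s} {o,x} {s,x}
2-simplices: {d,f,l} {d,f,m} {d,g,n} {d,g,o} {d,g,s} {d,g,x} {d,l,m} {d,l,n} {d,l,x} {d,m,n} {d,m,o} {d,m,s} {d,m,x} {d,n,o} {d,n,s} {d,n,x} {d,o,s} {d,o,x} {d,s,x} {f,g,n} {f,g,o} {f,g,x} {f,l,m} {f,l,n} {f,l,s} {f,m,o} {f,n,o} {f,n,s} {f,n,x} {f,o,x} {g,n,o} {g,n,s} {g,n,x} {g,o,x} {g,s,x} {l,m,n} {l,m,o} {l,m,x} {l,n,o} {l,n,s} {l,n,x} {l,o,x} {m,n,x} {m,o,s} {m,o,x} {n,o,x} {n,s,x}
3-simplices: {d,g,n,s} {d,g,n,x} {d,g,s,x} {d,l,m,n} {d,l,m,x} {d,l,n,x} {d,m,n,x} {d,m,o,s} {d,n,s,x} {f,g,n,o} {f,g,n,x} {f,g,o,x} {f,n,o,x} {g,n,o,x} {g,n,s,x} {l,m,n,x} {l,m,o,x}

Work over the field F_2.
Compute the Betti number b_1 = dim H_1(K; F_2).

b_1=0

n_0=9 n_1=34 n_2=47 n_3=17  [Z2]
∂1: piv[df,dg,dl,dm,dn,do,ds,dx] rk=8  ker:fg,fl,fm,fn,fo,fs,fx,gn,go,gs,gx,lm,ln,lo,ls,lx,mn,mo,ms,mx,no,ns,nx,os,ox,sx
∂2: piv[dfl,dfm,dgn,dgo,dgs,dgx,dlm,dln,dlx,dmn,dmo,dms,dmx,dno,dns,dnx,dos,dox,dsx,fgn,fgo,fgx,fln,fls,fns,lmo] rk=26  ker:flm,fmo,fno,fnx,fox,gno,gns,gnx,gox,gsx,lmn,lmx,lno,lns,lnx,lox,mnx,mos,mox,nox,nsx
∂3: piv[dgns,dgnx,dgsx,dlmn,dlmx,dlnx,dmnx,dmos,dnsx,fgno,fgnx,fgox,fnox,lmox] rk=14  ker:gnox,gnsx,lmnx
b_1=(34−8)−26=0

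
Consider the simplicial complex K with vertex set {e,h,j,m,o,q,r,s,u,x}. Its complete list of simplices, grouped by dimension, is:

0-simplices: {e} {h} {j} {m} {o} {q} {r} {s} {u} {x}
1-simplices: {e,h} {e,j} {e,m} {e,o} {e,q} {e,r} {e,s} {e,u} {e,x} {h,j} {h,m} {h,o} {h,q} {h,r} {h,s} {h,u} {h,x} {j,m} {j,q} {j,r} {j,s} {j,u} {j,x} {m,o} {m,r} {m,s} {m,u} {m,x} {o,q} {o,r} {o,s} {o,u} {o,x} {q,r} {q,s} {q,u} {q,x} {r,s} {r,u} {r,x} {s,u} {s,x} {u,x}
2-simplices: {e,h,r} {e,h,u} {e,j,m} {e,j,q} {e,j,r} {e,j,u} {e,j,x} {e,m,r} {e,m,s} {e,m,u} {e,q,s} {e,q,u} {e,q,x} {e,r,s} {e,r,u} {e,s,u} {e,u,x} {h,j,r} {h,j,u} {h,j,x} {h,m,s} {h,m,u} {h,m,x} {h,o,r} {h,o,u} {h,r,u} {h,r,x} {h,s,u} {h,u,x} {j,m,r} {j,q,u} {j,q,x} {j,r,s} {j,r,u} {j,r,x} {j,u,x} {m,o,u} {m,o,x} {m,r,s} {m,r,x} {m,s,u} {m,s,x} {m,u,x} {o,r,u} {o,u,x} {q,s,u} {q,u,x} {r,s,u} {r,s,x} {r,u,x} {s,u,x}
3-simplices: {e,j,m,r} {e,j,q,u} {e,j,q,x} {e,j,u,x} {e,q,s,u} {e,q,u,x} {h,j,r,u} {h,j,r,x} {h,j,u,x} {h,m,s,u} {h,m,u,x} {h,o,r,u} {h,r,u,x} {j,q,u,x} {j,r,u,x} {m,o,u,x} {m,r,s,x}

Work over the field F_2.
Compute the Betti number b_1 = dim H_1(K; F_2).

b_1=5

n_0=10 n_1=43 n_2=51 n_3=17  [Z2]
∂1: piv[eh,ej,em,eo,eq,er,es,eu,ex] rk=9  ker:hj,hm,ho,hq,hr,hs,hu,hx,jm,jq,jr,js,ju,jx,mo,mr,ms,mu,mx,oq,or,os,ou,ox,qr,qs,qu,qx,rs,ru,rx,su,sx,ux
∂2: piv[ehr,ehu,ejm,ejq,ejr,eju,ejx,emr,ems,emu,eqs,equ,eqx,ers,eru,esu,eux,hjr,hjx,hms,hmu,hmx,hor,hou,hrx,jrs,mou,mox,msx] rk=29  ker:hju,hru,hsu,hux,jmr,jqu,jqx,jru,jrx,jux,mrs,mrx,msu,mux,oru,oux,qsu,qux,rsu,rsx,rux,sux
∂3: piv[ejmr,ejqu,ejqx,ejux,eqsu,equx,hjru,hjrx,hjux,hmsu,hmux,horu,hrux,moux,mrsx] rk=15  ker:jqux,jrux
b_1=(43−9)−29=5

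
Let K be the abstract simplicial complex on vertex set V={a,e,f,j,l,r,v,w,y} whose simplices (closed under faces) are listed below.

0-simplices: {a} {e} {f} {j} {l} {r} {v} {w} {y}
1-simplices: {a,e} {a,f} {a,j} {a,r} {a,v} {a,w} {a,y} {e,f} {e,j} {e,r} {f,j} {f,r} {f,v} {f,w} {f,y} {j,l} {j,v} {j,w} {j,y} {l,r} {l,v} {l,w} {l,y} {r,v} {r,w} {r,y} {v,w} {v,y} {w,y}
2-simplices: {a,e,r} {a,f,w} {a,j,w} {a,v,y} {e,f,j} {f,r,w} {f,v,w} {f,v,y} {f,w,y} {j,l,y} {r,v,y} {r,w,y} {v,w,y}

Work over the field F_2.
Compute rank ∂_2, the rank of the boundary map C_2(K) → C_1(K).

rank∂_2=12

n_0=9 n_1=29 n_2=13  [Z2]
∂1: piv[ae,af,aj,ar,av,aw,ay,jl] rk=8  ker:ef,ej,er,fj,fr,fv,fw,fy,jv,jw,jy,lr,lv,lw,ly,rv,rw,ry,vw,vy,wy
∂2: piv[aer,afw,ajw,avy,efj,frw,fvw,fvy,fwy,jly,rvy,rwy] rk=12  ker:vwy
rk∂_2=12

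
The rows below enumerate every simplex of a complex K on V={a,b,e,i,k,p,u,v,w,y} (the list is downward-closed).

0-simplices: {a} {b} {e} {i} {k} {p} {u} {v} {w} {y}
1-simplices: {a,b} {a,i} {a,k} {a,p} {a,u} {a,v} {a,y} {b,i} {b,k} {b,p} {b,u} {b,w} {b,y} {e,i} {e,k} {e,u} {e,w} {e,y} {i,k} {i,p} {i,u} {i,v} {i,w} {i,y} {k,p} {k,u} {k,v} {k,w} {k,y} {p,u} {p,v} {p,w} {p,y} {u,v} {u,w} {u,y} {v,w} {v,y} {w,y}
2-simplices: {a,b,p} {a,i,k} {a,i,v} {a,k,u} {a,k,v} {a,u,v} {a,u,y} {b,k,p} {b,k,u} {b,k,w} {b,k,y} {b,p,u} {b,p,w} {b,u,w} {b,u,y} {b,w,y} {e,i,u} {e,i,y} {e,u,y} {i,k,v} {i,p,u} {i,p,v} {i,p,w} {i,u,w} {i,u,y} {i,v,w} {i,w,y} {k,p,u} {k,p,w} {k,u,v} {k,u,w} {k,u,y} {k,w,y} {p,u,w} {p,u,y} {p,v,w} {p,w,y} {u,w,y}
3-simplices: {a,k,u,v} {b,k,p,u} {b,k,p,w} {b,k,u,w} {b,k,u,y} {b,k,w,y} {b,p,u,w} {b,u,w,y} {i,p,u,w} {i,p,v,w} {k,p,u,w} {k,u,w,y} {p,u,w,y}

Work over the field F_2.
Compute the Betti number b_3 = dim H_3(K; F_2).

n_0=10 n_1=39 n_2=38 n_3=13  [Z2]
∂1: piv[ab,ai,ak,ap,au,av,ay,bw,ei] rk=9  ker:bi,bk,bp,bu,by,ek,eu,ew,ey,ik,ip,iu,iv,iw,iy,kp,ku,kv,kw,ky,pu,pv,pw,py,uv,uw,uy,vw,vy,wy
∂2: piv[abp,aik,aiv,aku,akv,auv,auy,bkp,bku,bkw,bky,bpu,bpw,buw,buy,bwy,eiu,eiy,euy,ipu,ipv,ipw,ivw,puy] rk=24  ker:ikv,iuw,iuy,iwy,kpu,kpw,kuv,kuw,kuy,kwy,puw,pvw,pwy,uwy
∂3: piv[akuv,bkpu,bkpw,bkuw,bkuy,bkwy,bpuw,buwy,ipuw,ipvw,puwy] rk=11  ker:kpuw,kuwy
b_3=(13−11)−0=2

b_3=2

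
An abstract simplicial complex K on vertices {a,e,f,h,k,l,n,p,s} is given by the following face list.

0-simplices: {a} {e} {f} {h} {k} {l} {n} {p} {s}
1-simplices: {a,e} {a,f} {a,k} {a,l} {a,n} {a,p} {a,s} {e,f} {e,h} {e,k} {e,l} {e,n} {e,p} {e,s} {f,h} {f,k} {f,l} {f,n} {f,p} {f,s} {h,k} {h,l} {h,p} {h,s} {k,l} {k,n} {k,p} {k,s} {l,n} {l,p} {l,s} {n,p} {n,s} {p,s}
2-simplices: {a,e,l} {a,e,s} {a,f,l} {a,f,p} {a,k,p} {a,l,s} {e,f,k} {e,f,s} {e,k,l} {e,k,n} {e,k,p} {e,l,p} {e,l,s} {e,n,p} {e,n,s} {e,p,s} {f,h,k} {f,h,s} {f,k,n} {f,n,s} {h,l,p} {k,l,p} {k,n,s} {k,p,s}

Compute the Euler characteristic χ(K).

χ(K)=-1

n_0=9 n_1=34 n_2=24
χ=+9−34+24=-1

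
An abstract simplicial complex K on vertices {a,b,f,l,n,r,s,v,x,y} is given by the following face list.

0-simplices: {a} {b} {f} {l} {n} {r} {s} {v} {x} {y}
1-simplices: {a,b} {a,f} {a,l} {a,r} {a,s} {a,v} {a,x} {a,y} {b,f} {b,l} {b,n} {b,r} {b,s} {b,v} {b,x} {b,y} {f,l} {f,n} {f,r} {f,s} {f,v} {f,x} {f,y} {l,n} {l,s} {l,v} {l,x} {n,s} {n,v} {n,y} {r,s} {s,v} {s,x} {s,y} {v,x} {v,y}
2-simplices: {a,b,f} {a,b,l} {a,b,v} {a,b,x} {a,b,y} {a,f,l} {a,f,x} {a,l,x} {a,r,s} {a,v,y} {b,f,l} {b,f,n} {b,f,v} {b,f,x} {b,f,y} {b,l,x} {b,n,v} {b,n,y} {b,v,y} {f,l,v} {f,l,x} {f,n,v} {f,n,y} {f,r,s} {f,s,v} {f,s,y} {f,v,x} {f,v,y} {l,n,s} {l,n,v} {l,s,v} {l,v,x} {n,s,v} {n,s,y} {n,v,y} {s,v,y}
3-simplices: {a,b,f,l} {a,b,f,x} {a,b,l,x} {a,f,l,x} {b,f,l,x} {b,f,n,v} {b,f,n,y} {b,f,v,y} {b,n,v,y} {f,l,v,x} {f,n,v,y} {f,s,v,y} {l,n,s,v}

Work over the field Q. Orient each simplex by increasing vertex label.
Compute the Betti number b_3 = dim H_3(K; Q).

n_0=10 n_1=36 n_2=36 n_3=13  [Q]
∂1: piv[ab,af,al,ar,as,av,ax,ay,bn] rk=9  ker:bf,bl,br,bs,bv,bx,by,fl,fn,fr,fs,fv,fx,fy,ln,ls,lv,lx,ns,nv,ny,rs,sv,sx,sy,vx,vy
∂2: piv[abf,abl,abv,abx,aby,afl,afx,alx,ars,avy,bfn,bfv,bfy,bnv,bny,flv,frs,fsv,fsy,fvx,lns,lnv,lsv] rk=23  ker:bfl,bfx,blx,bvy,flx,fnv,fny,fvy,lvx,nsv,nsy,nvy,svy
∂3: piv[abfl,abfx,ablx,aflx,bfnv,bfny,bfvy,bnvy,flvx,fsvy,lnsv] rk=11  ker:bflx,fnvy
b_3=(13−11)−0=2

b_3=2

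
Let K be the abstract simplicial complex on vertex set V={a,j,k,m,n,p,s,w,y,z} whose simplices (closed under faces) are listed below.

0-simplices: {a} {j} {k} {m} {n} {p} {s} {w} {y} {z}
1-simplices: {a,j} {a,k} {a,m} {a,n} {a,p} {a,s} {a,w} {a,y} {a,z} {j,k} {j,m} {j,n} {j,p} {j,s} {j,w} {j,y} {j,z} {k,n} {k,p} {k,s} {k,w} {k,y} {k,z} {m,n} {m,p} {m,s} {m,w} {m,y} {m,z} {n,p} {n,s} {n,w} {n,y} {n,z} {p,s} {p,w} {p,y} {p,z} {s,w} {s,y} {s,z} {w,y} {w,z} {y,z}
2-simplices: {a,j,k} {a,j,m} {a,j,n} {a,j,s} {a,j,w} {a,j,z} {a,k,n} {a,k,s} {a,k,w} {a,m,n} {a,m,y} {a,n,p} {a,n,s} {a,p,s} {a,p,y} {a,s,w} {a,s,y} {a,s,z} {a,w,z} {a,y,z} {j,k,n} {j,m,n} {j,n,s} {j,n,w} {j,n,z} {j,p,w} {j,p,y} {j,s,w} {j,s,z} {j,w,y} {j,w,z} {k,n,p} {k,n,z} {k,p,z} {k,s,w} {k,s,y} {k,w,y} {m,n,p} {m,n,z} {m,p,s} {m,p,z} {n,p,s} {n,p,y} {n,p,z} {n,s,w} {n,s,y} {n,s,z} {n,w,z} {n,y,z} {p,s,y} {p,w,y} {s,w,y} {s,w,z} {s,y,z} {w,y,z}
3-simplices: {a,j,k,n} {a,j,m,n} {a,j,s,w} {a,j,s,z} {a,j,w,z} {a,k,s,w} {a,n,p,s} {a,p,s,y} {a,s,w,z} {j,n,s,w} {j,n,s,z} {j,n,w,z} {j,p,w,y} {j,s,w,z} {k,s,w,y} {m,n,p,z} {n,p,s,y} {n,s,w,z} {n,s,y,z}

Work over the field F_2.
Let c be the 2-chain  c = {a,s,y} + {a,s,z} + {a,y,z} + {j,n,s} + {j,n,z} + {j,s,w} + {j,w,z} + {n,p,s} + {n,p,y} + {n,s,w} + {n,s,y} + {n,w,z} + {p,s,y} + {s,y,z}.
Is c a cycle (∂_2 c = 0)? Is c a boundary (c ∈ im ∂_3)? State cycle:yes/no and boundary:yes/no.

n_0=10 n_1=44 n_2=55 n_3=19  [Z2]
∂1: piv[aj,ak,am,an,ap,as,aw,ay,az] rk=9  ker:jk,jm,jn,jp,js,jw,jy,jz,kn,kp,ks,kw,ky,kz,mn,mp,ms,mw,my,mz,np,ns,nw,ny,nz,ps,pw,py,pz,sw,sy,sz,wy,wz,yz
∂2: piv[ajk,ajm,ajn,ajs,ajw,ajz,akn,aks,akw,amn,amy,anp,ans,aps,apy,asw,asy,asz,awz,ayz,jnw,jnz,jpw,jpy,jwy,knp,knz,kpz,ksy,kwy,mnp,mnz,mps,npy] rk=34  ker:jkn,jmn,jns,jsw,jsz,jwz,ksw,mpz,nps,npz,nsw,nsy,nsz,nwz,nyz,psy,pwy,swy,swz,syz,wyz
∂3: piv[ajkn,ajmn,ajsw,ajsz,ajwz,aksw,anps,apsy,aswz,jnsw,jnsz,jnwz,jpwy,kswy,mnpz,npsy,nsyz] rk=17  ker:jswz,nswz
∂2c = 0
c vs im∂3: residual ≠ 0 ⇒ not boundary

cycle:yes boundary:no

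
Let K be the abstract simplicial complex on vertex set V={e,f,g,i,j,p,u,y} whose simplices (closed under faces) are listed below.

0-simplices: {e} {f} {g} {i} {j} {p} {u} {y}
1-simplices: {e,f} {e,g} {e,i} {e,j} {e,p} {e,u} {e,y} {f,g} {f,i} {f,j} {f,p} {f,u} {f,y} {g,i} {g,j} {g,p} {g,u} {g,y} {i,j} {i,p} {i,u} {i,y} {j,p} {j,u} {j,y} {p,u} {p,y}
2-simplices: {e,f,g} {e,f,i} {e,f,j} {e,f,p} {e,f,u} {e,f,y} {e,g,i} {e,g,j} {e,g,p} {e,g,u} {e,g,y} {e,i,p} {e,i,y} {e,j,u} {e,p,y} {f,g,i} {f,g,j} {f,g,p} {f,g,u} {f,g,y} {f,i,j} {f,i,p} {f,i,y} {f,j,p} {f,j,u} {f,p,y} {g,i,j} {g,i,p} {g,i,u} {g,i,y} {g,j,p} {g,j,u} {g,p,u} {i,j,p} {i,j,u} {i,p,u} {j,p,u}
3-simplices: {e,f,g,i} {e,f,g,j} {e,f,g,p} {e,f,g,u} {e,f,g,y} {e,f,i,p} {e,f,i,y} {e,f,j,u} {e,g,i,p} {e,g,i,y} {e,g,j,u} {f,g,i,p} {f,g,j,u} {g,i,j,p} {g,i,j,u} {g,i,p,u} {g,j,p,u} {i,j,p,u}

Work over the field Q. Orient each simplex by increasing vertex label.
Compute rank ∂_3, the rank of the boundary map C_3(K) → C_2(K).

n_0=8 n_1=27 n_2=37 n_3=18  [Q]
∂1: piv[ef,eg,ei,ej,ep,eu,ey] rk=7  ker:fg,fi,fj,fp,fu,fy,gi,gj,gp,gu,gy,ij,ip,iu,iy,jp,ju,jy,pu,py
∂2: piv[efg,efi,efj,efp,efu,efy,egi,egj,egp,egu,egy,eip,eiy,eju,epy,fij,fjp,giu,gpu] rk=19  ker:fgi,fgj,fgp,fgu,fgy,fip,fiy,fju,fpy,gij,gip,giy,gjp,gju,ijp,iju,ipu,jpu
∂3: piv[efgi,efgj,efgp,efgu,efgy,efip,efiy,efju,egip,egiy,egju,gijp,giju,gipu,gjpu] rk=15  ker:fgip,fgju,ijpu
rk∂_3=15

rank∂_3=15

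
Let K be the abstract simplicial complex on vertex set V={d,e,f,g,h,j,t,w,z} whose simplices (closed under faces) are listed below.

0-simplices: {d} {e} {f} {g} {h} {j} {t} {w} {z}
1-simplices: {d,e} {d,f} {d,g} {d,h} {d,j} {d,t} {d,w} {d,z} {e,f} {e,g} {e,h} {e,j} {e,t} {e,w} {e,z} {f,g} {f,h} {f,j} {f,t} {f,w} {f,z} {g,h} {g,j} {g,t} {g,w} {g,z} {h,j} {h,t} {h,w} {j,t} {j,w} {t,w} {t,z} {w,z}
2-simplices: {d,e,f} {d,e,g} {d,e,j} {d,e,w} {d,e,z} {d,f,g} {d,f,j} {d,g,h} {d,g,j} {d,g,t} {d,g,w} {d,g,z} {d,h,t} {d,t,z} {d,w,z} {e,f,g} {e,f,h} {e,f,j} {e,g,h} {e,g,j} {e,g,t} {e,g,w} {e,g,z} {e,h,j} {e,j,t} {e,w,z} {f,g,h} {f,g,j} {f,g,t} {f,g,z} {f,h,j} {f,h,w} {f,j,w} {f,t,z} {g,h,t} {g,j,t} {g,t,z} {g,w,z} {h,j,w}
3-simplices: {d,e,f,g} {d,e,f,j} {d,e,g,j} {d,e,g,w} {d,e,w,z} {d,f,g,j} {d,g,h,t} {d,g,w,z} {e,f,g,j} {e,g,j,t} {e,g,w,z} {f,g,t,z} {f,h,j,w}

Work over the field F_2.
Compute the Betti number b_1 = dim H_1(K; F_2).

n_0=9 n_1=34 n_2=39 n_3=13  [Z2]
∂1: piv[de,df,dg,dh,dj,dt,dw,dz] rk=8  ker:ef,eg,eh,ej,et,ew,ez,fg,fh,fj,ft,fw,fz,gh,gj,gt,gw,gz,hj,ht,hw,jt,jw,tw,tz,wz
∂2: piv[def,deg,dej,dew,dez,dfg,dfj,dgh,dgj,dgt,dgw,dgz,dht,dtz,dwz,efh,egh,egt,ehj,ejt,fgt,fgz,fhw,fjw] rk=24  ker:efg,efj,egj,egw,egz,ewz,fgh,fgj,fhj,ftz,ght,gjt,gtz,gwz,hjw
∂3: piv[defg,defj,degj,degw,dewz,dfgj,dght,dgwz,egjt,egwz,fgtz,fhjw] rk=12  ker:efgj
b_1=(34−8)−24=2

b_1=2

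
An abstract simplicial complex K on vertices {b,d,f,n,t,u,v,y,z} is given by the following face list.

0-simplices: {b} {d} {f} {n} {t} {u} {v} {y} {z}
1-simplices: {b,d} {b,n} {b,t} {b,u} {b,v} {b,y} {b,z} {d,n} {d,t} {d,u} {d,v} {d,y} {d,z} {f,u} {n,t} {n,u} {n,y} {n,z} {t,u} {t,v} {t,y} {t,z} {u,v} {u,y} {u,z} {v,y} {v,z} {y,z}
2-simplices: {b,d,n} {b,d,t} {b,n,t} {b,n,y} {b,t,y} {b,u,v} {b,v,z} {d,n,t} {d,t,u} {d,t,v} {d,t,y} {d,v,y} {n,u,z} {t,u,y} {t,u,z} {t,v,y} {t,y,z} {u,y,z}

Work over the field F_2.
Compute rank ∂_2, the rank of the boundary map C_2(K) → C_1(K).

n_0=9 n_1=28 n_2=18  [Z2]
∂1: piv[bd,bn,bt,bu,bv,by,bz,fu] rk=8  ker:dn,dt,du,dv,dy,dz,nt,nu,ny,nz,tu,tv,ty,tz,uv,uy,uz,vy,vz,yz
∂2: piv[bdn,bdt,bnt,bny,bty,buv,bvz,dtu,dtv,dty,dvy,nuz,tuy,tuz,tyz] rk=15  ker:dnt,tvy,uyz
rk∂_2=15

rank∂_2=15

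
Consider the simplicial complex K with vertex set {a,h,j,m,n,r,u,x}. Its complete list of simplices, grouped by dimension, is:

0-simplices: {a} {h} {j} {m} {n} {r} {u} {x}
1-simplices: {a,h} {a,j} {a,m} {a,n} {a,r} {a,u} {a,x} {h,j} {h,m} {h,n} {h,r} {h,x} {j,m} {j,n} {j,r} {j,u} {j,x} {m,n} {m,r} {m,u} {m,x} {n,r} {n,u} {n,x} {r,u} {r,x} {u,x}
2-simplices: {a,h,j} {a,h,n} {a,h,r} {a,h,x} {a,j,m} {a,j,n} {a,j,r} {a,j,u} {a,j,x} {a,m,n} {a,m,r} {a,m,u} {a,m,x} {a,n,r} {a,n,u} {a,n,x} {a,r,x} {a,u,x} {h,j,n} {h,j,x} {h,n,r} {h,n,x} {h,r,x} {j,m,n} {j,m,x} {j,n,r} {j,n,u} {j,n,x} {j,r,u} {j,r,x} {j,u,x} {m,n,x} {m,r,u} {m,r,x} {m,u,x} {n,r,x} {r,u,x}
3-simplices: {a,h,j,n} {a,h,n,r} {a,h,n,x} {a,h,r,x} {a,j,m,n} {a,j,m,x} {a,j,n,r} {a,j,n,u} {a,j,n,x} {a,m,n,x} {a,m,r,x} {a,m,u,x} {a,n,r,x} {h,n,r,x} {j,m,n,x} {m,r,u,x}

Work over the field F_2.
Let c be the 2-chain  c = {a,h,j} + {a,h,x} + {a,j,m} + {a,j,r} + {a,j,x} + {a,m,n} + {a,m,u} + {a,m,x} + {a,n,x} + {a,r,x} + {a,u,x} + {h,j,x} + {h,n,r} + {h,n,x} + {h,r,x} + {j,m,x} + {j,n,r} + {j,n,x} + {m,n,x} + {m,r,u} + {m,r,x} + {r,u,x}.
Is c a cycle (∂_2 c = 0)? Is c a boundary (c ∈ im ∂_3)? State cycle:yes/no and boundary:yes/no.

n_0=8 n_1=27 n_2=37 n_3=16  [Z2]
∂1: piv[ah,aj,am,an,ar,au,ax] rk=7  ker:hj,hm,hn,hr,hx,jm,jn,jr,ju,jx,mn,mr,mu,mx,nr,nu,nx,ru,rx,ux
∂2: piv[ahj,ahn,ahr,ahx,ajm,ajn,ajr,aju,ajx,amn,amr,amu,amx,anr,anu,anx,arx,aux,jru] rk=19  ker:hjn,hjx,hnr,hnx,hrx,jmn,jmx,jnr,jnu,jnx,jrx,jux,mnx,mru,mrx,mux,nrx,rux
∂3: piv[ahjn,ahnr,ahnx,ahrx,ajmn,ajmx,ajnr,ajnu,ajnx,amnx,amrx,amux,anrx,mrux] rk=14  ker:hnrx,jmnx
∂2c = 0
c vs im∂3: residual ≠ 0 ⇒ not boundary

cycle:yes boundary:no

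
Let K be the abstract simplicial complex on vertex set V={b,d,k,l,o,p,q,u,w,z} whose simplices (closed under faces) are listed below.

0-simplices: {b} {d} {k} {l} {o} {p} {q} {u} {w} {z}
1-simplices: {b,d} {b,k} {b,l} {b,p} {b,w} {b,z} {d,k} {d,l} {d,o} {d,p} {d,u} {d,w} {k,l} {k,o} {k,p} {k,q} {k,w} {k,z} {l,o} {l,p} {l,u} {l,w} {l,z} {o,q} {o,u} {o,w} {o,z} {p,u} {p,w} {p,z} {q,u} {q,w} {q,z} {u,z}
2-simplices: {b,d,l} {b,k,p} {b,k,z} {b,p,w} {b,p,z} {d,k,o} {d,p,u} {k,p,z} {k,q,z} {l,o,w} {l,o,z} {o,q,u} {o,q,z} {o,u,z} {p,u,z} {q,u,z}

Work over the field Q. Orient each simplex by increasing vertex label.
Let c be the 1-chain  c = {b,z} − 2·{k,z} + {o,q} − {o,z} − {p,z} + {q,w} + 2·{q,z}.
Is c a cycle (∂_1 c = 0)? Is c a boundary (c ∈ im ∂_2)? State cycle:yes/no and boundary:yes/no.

n_0=10 n_1=34 n_2=16  [Q]
∂1: piv[bd,bk,bl,bp,bw,bz,do,du,kq] rk=9  ker:dk,dl,dp,dw,kl,ko,kp,kw,kz,lo,lp,lu,lw,lz,oq,ou,ow,oz,pu,pw,pz,qu,qw,qz,uz
∂2: piv[bdl,bkp,bkz,bpw,bpz,dko,dpu,kqz,low,loz,oqu,oqz,ouz,puz] rk=14  ker:kpz,quz
∂1c = −{b} + 2·{k} + {p} − 2·{q} + {w} − {z}

cycle:no boundary:no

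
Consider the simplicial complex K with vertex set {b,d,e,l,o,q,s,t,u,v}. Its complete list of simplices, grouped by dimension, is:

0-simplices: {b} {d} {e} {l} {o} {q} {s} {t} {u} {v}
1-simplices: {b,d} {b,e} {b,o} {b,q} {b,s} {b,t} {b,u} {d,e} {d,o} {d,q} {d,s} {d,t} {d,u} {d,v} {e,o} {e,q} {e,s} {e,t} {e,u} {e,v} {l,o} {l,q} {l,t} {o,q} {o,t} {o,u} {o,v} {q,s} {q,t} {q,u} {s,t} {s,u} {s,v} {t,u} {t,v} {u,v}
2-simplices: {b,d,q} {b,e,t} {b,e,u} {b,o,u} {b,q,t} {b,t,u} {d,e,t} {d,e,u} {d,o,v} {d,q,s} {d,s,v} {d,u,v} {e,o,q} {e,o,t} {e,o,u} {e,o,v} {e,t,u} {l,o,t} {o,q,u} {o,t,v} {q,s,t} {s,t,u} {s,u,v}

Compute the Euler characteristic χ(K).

χ(K)=-3

n_0=10 n_1=36 n_2=23
χ=+10−36+23=-3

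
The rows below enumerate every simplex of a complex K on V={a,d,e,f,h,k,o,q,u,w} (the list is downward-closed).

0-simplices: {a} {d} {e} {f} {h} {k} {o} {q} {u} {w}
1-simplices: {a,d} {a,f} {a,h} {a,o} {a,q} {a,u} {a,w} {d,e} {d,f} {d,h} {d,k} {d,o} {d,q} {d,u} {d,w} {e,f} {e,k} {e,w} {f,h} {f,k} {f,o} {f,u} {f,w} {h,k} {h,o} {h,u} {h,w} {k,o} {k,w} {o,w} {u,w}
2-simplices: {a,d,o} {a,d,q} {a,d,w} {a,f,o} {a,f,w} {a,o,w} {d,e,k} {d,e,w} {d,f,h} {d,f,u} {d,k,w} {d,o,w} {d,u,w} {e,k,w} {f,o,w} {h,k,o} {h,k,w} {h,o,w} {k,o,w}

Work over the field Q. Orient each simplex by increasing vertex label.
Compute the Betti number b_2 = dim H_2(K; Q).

n_0=10 n_1=31 n_2=19  [Q]
∂1: piv[ad,af,ah,ao,aq,au,aw,de,dk] rk=9  ker:df,dh,do,dq,du,dw,ef,ek,ew,fh,fk,fo,fu,fw,hk,ho,hu,hw,ko,kw,ow,uw
∂2: piv[ado,adq,adw,afo,afw,aow,dek,dew,dfh,dfu,dkw,duw,hko,hkw,how] rk=15  ker:dow,ekw,fow,kow
b_2=(19−15)−0=4

b_2=4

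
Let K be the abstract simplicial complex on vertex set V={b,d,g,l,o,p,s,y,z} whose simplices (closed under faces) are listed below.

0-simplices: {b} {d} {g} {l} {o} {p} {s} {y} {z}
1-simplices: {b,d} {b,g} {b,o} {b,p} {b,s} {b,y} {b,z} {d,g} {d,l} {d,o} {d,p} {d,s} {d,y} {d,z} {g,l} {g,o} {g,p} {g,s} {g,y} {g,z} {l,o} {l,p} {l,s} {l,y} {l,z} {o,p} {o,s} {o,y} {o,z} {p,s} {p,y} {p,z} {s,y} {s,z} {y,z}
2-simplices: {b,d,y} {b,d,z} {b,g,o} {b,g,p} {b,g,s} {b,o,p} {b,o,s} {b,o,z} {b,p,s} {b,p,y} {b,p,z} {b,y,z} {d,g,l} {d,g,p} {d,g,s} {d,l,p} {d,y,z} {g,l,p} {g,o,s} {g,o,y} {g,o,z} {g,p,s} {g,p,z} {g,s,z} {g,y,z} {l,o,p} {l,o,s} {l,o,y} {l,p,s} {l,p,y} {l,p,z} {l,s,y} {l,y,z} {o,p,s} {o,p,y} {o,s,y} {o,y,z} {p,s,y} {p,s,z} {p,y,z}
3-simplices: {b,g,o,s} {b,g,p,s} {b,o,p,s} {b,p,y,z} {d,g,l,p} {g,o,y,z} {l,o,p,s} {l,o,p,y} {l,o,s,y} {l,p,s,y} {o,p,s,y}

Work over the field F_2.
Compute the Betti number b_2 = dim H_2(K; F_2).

b_2=5

n_0=9 n_1=35 n_2=40 n_3=11  [Z2]
∂1: piv[bd,bg,bo,bp,bs,by,bz,dl] rk=8  ker:dg,do,dp,ds,dy,dz,gl,go,gp,gs,gy,gz,lo,lp,ls,ly,lz,op,os,oy,oz,ps,py,pz,sy,sz,yz
∂2: piv[bdy,bdz,bgo,bgp,bgs,bop,bos,boz,bps,bpy,bpz,byz,dgl,dgp,dgs,dlp,goy,goz,gsz,gyz,lop,los,loy,lpz,lsy] rk=25  ker:dyz,glp,gos,gps,gpz,lps,lpy,lyz,ops,opy,osy,oyz,psy,psz,pyz
∂3: piv[bgos,bgps,bops,bpyz,dglp,goyz,lops,lopy,losy,lpsy] rk=10  ker:opsy
b_2=(40−25)−10=5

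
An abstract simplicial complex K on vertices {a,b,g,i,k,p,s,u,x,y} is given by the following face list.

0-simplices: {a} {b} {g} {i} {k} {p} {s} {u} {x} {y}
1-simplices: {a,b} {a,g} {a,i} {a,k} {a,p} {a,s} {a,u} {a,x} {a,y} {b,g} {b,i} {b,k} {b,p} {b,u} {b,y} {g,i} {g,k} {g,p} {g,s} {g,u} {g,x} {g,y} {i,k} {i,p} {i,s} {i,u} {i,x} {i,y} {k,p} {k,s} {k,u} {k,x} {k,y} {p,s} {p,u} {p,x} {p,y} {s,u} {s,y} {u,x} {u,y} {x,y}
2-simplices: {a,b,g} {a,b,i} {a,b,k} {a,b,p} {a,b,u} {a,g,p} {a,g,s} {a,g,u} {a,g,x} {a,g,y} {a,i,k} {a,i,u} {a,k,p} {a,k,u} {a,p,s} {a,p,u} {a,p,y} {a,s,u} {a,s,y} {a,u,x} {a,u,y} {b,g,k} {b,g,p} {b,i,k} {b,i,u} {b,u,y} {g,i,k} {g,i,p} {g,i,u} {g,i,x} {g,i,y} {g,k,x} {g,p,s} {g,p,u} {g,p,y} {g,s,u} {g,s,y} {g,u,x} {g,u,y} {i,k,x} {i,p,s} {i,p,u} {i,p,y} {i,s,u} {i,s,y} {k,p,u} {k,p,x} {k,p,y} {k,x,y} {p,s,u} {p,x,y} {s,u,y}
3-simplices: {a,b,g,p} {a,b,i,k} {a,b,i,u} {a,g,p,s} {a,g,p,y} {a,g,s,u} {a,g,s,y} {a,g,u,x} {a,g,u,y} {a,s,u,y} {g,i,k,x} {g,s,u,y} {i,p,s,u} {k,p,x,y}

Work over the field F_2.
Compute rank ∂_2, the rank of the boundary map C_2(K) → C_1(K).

rank∂_2=32

n_0=10 n_1=42 n_2=52 n_3=14  [Z2]
∂1: piv[ab,ag,ai,ak,ap,as,au,ax,ay] rk=9  ker:bg,bi,bk,bp,bu,by,gi,gk,gp,gs,gu,gx,gy,ik,ip,is,iu,ix,iy,kp,ks,ku,kx,ky,ps,pu,px,py,su,sy,ux,uy,xy
∂2: piv[abg,abi,abk,abp,abu,agp,ags,agu,agx,agy,aik,aiu,akp,aku,aps,apu,apy,asu,asy,aux,auy,bgk,buy,gik,gip,gix,giy,gkx,ips,kpx,kpy,kxy] rk=32  ker:bgp,bik,biu,giu,gps,gpu,gpy,gsu,gsy,gux,guy,ikx,ipu,ipy,isu,isy,kpu,psu,pxy,suy
∂3: piv[abgp,abik,abiu,agps,agpy,agsu,agsy,agux,aguy,asuy,gikx,ipsu,kpxy] rk=13  ker:gsuy
rk∂_2=32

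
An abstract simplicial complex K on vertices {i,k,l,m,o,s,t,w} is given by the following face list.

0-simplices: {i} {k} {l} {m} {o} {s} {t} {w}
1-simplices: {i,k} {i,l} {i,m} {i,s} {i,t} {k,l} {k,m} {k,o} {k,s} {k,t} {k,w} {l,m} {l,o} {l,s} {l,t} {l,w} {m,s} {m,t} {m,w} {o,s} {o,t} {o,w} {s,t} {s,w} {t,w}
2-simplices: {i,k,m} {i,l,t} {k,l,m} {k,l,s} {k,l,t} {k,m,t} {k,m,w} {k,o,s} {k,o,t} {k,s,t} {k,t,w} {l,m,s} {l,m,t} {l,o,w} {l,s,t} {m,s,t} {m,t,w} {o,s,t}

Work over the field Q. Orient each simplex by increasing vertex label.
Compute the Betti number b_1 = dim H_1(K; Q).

b_1=5

n_0=8 n_1=25 n_2=18  [Q]
∂1: piv[ik,il,im,is,it,ko,kw] rk=7  ker:kl,km,ks,kt,lm,lo,ls,lt,lw,ms,mt,mw,os,ot,ow,st,sw,tw
∂2: piv[ikm,ilt,klm,kls,klt,kmt,kmw,kos,kot,kst,ktw,lms,low] rk=13  ker:lmt,lst,mst,mtw,ost
b_1=(25−7)−13=5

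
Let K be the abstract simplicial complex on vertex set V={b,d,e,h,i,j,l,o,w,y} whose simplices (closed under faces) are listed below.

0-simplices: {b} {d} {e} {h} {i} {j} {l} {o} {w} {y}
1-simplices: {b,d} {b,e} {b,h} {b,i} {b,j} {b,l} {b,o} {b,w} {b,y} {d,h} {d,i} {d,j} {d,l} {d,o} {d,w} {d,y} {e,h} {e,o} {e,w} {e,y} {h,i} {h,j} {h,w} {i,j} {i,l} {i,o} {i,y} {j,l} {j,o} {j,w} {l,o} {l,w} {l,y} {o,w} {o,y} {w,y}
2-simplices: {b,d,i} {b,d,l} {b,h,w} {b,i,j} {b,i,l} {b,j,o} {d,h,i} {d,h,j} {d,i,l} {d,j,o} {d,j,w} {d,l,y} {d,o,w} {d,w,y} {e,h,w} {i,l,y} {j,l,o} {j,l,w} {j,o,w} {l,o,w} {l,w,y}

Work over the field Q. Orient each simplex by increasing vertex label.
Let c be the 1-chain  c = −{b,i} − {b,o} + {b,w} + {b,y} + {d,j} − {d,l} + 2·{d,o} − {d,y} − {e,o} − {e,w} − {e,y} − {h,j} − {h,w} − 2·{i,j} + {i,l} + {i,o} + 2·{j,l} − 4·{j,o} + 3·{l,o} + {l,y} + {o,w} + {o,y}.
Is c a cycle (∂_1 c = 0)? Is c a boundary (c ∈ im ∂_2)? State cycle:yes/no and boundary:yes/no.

n_0=10 n_1=36 n_2=21  [Q]
∂1: piv[bd,be,bh,bi,bj,bl,bo,bw,by] rk=9  ker:dh,di,dj,dl,do,dw,dy,eh,eo,ew,ey,hi,hj,hw,ij,il,io,iy,jl,jo,jw,lo,lw,ly,ow,oy,wy
∂2: piv[bdi,bdl,bhw,bij,bil,bjo,dhi,dhj,djo,djw,dly,dow,dwy,ehw,ily,jlo,jlw,lwy] rk=18  ker:dil,jow,low
∂1c = −{d} + 3·{e} + 2·{h} − {i} − 2·{l} − 2·{o} + {y}

cycle:no boundary:no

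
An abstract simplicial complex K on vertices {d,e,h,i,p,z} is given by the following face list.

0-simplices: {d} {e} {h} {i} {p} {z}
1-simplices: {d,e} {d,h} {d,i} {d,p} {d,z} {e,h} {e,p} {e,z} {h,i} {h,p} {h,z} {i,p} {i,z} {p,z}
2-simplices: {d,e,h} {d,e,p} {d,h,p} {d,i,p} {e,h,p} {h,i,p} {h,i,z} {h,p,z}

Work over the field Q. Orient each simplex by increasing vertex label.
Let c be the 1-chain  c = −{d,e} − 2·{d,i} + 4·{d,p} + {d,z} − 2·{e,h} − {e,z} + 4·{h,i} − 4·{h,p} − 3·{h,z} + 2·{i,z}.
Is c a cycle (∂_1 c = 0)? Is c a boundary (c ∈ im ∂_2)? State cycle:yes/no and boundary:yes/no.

n_0=6 n_1=14 n_2=8  [Q]
∂1: piv[de,dh,di,dp,dz] rk=5  ker:eh,ep,ez,hi,hp,hz,ip,iz,pz
∂2: piv[deh,dep,dhp,dip,hip,hiz,hpz] rk=7  ker:ehp
∂1c = −2·{d} + 2·{e} + {h} − {z}

cycle:no boundary:no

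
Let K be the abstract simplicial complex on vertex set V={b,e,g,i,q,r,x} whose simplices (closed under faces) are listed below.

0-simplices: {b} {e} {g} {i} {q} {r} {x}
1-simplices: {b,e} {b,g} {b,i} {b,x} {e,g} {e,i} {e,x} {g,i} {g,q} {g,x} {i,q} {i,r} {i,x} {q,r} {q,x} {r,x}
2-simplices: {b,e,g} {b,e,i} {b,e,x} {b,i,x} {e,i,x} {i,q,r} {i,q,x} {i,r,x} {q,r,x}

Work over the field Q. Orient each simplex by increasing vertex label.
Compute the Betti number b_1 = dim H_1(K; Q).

n_0=7 n_1=16 n_2=9  [Q]
∂1: piv[be,bg,bi,bx,gq,ir] rk=6  ker:eg,ei,ex,gi,gx,iq,ix,qr,qx,rx
∂2: piv[beg,bei,bex,bix,iqr,iqx,irx] rk=7  ker:eix,qrx
b_1=(16−6)−7=3

b_1=3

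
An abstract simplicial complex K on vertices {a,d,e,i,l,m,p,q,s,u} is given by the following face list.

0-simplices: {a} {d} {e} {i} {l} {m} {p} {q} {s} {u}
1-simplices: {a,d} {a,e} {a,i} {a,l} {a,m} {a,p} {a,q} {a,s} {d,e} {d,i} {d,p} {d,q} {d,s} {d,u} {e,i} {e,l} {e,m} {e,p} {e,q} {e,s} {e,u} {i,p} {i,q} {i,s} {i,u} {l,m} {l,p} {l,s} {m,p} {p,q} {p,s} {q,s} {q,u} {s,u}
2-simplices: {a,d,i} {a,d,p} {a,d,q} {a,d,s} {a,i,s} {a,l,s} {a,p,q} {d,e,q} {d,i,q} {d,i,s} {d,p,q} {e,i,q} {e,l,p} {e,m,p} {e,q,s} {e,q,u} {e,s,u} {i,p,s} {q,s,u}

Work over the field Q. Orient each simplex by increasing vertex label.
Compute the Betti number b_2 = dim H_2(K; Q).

n_0=10 n_1=34 n_2=19  [Q]
∂1: piv[ad,ae,ai,al,am,ap,aq,as,du] rk=9  ker:de,di,dp,dq,ds,ei,el,em,ep,eq,es,eu,ip,iq,is,iu,lm,lp,ls,mp,pq,ps,qs,qu,su
∂2: piv[adi,adp,adq,ads,ais,als,apq,deq,diq,eiq,elp,emp,eqs,equ,esu,ips] rk=16  ker:dis,dpq,qsu
b_2=(19−16)−0=3

b_2=3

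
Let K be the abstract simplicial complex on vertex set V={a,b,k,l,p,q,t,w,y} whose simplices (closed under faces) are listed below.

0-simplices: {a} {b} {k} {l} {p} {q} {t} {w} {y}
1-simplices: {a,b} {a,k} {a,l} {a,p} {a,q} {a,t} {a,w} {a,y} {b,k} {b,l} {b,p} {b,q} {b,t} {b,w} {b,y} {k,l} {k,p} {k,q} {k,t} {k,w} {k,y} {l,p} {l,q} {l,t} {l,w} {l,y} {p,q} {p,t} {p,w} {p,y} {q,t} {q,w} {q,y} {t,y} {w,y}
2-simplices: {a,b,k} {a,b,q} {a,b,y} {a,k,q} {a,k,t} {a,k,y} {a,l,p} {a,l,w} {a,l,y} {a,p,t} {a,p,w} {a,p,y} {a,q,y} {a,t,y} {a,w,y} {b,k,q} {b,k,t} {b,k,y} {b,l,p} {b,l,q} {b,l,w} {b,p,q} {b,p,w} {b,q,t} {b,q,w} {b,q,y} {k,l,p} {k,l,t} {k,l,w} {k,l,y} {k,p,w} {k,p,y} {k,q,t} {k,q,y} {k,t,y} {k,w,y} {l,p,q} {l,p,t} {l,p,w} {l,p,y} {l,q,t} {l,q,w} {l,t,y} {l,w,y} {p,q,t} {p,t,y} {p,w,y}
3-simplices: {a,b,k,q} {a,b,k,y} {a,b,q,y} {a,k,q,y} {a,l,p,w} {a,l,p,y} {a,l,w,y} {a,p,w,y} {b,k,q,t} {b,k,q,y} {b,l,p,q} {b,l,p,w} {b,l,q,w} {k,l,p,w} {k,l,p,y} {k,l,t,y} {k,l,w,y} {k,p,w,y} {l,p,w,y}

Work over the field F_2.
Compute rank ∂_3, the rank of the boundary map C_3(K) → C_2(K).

n_0=9 n_1=35 n_2=47 n_3=19  [Z2]
∂1: piv[ab,ak,al,ap,aq,at,aw,ay] rk=8  ker:bk,bl,bp,bq,bt,bw,by,kl,kp,kq,kt,kw,ky,lp,lq,lt,lw,ly,pq,pt,pw,py,qt,qw,qy,ty,wy
∂2: piv[abk,abq,aby,akq,akt,aky,alp,alw,aly,apt,apw,apy,aqy,aty,awy,bkt,blp,blq,blw,bpq,bqt,bqw,klp,klt,klw,kly,lqt] rk=27  ker:bkq,bky,bpw,bqy,kpw,kpy,kqt,kqy,kty,kwy,lpq,lpt,lpw,lpy,lqw,lty,lwy,pqt,pty,pwy
∂3: piv[abkq,abky,abqy,akqy,alpw,alpy,alwy,apwy,bkqt,blpq,blpw,blqw,klpw,klpy,klty,klwy] rk=16  ker:bkqy,kpwy,lpwy
rk∂_3=16

rank∂_3=16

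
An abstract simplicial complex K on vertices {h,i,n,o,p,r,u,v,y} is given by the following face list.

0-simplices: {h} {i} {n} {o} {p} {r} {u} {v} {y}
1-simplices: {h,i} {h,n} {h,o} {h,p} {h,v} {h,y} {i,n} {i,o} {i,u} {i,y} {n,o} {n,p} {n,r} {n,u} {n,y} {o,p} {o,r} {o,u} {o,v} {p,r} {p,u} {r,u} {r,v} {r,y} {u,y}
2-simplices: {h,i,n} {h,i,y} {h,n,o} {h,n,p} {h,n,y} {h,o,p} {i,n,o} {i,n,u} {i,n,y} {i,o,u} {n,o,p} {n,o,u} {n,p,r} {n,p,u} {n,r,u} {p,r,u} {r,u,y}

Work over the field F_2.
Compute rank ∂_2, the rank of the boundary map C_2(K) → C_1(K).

rank∂_2=13

n_0=9 n_1=25 n_2=17  [Z2]
∂1: piv[hi,hn,ho,hp,hv,hy,iu,nr] rk=8  ker:in,io,iy,no,np,nu,ny,op,or,ou,ov,pr,pu,ru,rv,ry,uy
∂2: piv[hin,hiy,hno,hnp,hny,hop,ino,inu,iou,npr,npu,nru,ruy] rk=13  ker:iny,nop,nou,pru
rk∂_2=13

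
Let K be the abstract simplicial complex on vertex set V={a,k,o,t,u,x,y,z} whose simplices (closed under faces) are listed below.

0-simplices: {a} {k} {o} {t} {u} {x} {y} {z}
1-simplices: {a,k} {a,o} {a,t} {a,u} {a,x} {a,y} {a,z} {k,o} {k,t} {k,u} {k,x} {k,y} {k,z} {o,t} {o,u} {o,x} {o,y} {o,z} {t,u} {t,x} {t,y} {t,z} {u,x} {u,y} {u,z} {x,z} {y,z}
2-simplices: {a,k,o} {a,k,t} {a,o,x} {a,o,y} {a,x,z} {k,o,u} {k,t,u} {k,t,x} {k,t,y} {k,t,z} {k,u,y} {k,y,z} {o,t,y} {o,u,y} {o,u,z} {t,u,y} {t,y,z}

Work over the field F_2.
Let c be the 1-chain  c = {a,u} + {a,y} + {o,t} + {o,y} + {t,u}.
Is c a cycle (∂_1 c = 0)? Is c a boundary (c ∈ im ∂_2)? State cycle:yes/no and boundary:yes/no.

n_0=8 n_1=27 n_2=17  [Z2]
∂1: piv[ak,ao,at,au,ax,ay,az] rk=7  ker:ko,kt,ku,kx,ky,kz,ot,ou,ox,oy,oz,tu,tx,ty,tz,ux,uy,uz,xz,yz
∂2: piv[ako,akt,aox,aoy,axz,kou,ktu,ktx,kty,ktz,kuy,kyz,oty,ouy,ouz] rk=15  ker:tuy,tyz
∂1c = 0
c vs im∂2: residual ≠ 0 ⇒ not boundary

cycle:yes boundary:no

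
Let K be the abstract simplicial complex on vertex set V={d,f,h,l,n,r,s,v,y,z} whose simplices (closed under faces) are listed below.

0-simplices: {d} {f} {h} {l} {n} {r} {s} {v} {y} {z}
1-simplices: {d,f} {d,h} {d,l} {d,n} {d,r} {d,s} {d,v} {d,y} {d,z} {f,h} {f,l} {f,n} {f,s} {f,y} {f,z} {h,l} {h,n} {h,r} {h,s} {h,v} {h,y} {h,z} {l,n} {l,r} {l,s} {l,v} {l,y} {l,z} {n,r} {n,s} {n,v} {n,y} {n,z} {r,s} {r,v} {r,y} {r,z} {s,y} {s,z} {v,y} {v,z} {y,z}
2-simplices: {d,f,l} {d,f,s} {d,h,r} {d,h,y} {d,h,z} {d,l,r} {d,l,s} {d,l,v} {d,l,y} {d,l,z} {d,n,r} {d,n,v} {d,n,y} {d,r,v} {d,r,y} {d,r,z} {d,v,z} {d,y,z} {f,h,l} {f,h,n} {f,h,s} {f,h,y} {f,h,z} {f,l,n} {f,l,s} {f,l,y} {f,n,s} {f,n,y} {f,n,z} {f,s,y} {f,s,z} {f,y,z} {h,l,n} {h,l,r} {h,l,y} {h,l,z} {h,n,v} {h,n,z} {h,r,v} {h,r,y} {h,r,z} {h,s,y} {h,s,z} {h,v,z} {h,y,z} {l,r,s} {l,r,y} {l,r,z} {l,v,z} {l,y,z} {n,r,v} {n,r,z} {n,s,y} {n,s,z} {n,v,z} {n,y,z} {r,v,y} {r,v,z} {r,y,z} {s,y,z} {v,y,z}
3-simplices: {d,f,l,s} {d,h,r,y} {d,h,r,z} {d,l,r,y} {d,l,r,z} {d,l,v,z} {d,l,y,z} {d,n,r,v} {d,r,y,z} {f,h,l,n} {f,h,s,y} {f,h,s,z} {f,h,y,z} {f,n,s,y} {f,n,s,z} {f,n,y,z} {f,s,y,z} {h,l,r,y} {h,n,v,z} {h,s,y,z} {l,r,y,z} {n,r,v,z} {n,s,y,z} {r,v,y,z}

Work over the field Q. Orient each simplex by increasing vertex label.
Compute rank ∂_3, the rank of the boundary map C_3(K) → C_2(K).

n_0=10 n_1=42 n_2=61 n_3=24  [Q]
∂1: piv[df,dh,dl,dn,dr,ds,dv,dy,dz] rk=9  ker:fh,fl,fn,fs,fy,fz,hl,hn,hr,hs,hv,hy,hz,ln,lr,ls,lv,ly,lz,nr,ns,nv,ny,nz,rs,rv,ry,rz,sy,sz,vy,vz,yz
∂2: piv[dfl,dfs,dhr,dhy,dhz,dlr,dls,dlv,dly,dlz,dnr,dnv,dny,drv,dry,drz,dvz,dyz,fhl,fhn,fhs,fhy,fhz,fln,fly,fns,fny,fnz,fsy,fsz,hnv,lrs,rvy] rk=33  ker:fls,fyz,hln,hlr,hly,hlz,hnz,hrv,hry,hrz,hsy,hsz,hvz,hyz,lry,lrz,lvz,lyz,nrv,nrz,nsy,nsz,nvz,nyz,rvz,ryz,syz,vyz
∂3: piv[dfls,dhry,dhrz,dlry,dlrz,dlvz,dlyz,dnrv,dryz,fhln,fhsy,fhsz,fhyz,fnsy,fnsz,fnyz,fsyz,hlry,hnvz,nrvz,rvyz] rk=21  ker:hsyz,lryz,nsyz
rk∂_3=21

rank∂_3=21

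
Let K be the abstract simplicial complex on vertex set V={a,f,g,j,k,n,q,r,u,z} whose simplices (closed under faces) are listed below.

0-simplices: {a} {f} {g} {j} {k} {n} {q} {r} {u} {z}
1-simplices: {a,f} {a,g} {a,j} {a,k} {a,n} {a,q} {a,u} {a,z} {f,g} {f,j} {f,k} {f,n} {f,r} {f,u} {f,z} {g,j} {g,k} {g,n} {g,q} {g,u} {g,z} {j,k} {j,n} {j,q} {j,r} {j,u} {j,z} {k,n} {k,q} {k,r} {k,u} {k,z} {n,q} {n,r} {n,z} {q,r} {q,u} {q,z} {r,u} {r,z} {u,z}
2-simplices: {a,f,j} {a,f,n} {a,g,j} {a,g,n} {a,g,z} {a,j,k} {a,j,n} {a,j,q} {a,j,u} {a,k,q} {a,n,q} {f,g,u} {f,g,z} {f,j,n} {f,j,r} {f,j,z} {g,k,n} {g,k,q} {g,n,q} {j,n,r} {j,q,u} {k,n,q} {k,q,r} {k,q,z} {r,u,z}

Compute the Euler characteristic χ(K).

n_0=10 n_1=41 n_2=25
χ=+10−41+25=-6

χ(K)=-6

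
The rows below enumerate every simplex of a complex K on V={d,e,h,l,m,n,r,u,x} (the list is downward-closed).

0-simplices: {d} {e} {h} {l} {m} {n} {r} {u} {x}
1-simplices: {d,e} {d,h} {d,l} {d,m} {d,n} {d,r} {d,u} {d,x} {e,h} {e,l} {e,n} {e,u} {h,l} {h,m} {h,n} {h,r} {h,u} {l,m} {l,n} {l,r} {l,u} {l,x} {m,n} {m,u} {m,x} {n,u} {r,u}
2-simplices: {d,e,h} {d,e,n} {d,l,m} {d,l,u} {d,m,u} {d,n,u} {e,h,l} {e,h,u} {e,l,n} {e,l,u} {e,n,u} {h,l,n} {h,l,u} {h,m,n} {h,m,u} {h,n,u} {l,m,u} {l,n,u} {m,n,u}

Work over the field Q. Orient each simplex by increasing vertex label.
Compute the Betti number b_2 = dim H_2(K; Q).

b_2=5

n_0=9 n_1=27 n_2=19  [Q]
∂1: piv[de,dh,dl,dm,dn,dr,du,dx] rk=8  ker:eh,el,en,eu,hl,hm,hn,hr,hu,lm,ln,lr,lu,lx,mn,mu,mx,nu,ru
∂2: piv[deh,den,dlm,dlu,dmu,dnu,ehl,ehu,eln,elu,enu,hln,hmn,hmu] rk=14  ker:hlu,hnu,lmu,lnu,mnu
b_2=(19−14)−0=5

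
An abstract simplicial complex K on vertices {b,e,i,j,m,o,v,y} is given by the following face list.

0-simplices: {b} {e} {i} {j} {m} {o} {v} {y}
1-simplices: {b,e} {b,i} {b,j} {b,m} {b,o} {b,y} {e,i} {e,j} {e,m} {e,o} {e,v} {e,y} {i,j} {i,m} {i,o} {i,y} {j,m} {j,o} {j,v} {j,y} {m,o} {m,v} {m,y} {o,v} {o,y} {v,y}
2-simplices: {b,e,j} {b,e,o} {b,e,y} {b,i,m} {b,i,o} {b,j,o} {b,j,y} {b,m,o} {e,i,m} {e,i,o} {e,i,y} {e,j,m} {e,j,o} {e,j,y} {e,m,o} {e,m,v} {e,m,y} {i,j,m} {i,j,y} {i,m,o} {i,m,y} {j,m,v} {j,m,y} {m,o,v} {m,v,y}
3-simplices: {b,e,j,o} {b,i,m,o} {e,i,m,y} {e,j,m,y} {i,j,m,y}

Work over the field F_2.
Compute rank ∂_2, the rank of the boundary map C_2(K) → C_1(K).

n_0=8 n_1=26 n_2=25 n_3=5  [Z2]
∂1: piv[be,bi,bj,bm,bo,by,ev] rk=7  ker:ei,ej,em,eo,ey,ij,im,io,iy,jm,jo,jv,jy,mo,mv,my,ov,oy,vy
∂2: piv[bej,beo,bey,bim,bio,bjo,bjy,bmo,eim,eio,eiy,ejm,emv,emy,ijm,jmv,mov,mvy] rk=18  ker:ejo,ejy,emo,ijy,imo,imy,jmy
∂3: piv[bejo,bimo,eimy,ejmy,ijmy] rk=5
rk∂_2=18

rank∂_2=18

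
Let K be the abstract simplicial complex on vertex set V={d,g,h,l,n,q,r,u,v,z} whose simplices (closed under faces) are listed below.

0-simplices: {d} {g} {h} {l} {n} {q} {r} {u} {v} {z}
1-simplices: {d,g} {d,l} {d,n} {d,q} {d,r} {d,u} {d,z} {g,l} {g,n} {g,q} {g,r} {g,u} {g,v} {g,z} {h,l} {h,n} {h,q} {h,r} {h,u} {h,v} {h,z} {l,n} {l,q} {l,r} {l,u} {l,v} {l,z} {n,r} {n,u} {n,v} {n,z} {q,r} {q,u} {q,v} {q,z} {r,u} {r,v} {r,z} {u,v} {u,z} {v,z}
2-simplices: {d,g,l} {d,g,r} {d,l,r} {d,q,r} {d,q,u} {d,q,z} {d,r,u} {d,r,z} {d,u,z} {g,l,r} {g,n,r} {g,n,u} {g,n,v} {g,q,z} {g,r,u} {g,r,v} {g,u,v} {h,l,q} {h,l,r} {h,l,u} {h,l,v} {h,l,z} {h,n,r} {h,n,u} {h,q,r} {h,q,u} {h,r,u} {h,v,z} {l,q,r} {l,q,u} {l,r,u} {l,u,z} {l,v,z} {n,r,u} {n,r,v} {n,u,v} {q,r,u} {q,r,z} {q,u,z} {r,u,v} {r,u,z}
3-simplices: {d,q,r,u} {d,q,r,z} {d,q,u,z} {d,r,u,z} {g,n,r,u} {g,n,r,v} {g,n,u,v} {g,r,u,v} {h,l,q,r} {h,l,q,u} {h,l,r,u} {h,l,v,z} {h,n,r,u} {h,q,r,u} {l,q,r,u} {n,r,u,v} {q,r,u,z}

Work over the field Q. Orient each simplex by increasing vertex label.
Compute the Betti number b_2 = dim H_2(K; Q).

b_2=1

n_0=10 n_1=41 n_2=41 n_3=17  [Q]
∂1: piv[dg,dl,dn,dq,dr,du,dz,gv,hl] rk=9  ker:gl,gn,gq,gr,gu,gz,hn,hq,hr,hu,hv,hz,ln,lq,lr,lu,lv,lz,nr,nu,nv,nz,qr,qu,qv,qz,ru,rv,rz,uv,uz,vz
∂2: piv[dgl,dgr,dlr,dqr,dqu,dqz,dru,drz,duz,gnr,gnu,gnv,gqz,gru,grv,guv,hlq,hlr,hlu,hlv,hlz,hnr,hnu,hqr,hvz,luz] rk=26  ker:glr,hqu,hru,lqr,lqu,lru,lvz,nru,nrv,nuv,qru,qrz,quz,ruv,ruz
∂3: piv[dqru,dqrz,dquz,druz,gnru,gnrv,gnuv,gruv,hlqr,hlqu,hlru,hlvz,hnru,hqru] rk=14  ker:lqru,nruv,qruz
b_2=(41−26)−14=1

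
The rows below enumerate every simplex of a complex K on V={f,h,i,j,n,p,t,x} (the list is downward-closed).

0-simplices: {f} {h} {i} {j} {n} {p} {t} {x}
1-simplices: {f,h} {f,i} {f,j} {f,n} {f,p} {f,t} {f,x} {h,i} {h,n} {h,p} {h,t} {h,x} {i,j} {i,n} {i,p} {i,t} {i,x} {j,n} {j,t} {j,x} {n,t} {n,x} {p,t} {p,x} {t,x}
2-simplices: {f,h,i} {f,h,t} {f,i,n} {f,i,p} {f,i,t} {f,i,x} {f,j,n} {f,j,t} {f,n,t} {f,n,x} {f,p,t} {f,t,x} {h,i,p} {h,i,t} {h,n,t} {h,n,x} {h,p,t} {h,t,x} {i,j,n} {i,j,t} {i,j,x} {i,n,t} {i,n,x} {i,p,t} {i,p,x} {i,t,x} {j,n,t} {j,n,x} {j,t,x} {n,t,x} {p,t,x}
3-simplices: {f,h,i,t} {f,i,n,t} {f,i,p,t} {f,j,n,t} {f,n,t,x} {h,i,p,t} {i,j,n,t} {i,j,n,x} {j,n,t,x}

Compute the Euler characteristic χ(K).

χ(K)=5

n_0=8 n_1=25 n_2=31 n_3=9
χ=+8−25+31−9=5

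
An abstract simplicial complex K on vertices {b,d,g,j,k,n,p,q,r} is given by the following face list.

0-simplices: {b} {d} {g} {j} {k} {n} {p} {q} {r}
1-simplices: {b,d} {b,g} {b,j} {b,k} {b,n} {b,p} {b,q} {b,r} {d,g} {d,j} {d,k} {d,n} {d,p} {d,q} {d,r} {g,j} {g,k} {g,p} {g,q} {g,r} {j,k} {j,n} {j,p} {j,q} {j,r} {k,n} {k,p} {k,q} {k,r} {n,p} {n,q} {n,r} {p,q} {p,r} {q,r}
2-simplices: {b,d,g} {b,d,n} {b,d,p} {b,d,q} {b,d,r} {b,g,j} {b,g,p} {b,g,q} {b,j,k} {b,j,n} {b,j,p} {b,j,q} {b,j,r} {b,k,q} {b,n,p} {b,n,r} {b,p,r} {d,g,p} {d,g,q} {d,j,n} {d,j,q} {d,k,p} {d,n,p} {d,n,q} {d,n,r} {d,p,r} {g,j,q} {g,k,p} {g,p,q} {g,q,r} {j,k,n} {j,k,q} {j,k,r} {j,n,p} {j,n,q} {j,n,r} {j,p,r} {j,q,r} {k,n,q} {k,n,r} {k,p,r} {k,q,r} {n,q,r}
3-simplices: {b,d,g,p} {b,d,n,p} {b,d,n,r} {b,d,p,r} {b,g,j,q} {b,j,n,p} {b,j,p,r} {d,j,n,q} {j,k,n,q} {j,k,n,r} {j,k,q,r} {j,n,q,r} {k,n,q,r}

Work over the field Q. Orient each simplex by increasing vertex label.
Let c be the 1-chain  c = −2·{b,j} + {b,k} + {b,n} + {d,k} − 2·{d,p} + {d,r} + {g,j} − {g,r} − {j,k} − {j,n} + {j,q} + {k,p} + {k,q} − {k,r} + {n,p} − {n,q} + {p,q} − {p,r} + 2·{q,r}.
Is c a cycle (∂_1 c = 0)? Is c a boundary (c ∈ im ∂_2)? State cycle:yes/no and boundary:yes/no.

cycle:yes boundary:yes

n_0=9 n_1=35 n_2=43 n_3=13  [Q]
∂1: piv[bd,bg,bj,bk,bn,bp,bq,br] rk=8  ker:dg,dj,dk,dn,dp,dq,dr,gj,gk,gp,gq,gr,jk,jn,jp,jq,jr,kn,kp,kq,kr,np,nq,nr,pq,pr,qr
∂2: piv[bdg,bdn,bdp,bdq,bdr,bgj,bgp,bgq,bjk,bjn,bjp,bjq,bjr,bkq,bnp,bnr,bpr,djn,dkp,dnq,gkp,gpq,gqr,jkn,jkr,jqr,kpr] rk=27  ker:dgp,dgq,djq,dnp,dnr,dpr,gjq,jkq,jnp,jnq,jnr,jpr,knq,knr,kqr,nqr
∂3: piv[bdgp,bdnp,bdnr,bdpr,bgjq,bjnp,bjpr,djnq,jknq,jknr,jkqr,jnqr] rk=12  ker:knqr
∂1c = 0
c vs im∂2: reduces to 0 ⇒ boundary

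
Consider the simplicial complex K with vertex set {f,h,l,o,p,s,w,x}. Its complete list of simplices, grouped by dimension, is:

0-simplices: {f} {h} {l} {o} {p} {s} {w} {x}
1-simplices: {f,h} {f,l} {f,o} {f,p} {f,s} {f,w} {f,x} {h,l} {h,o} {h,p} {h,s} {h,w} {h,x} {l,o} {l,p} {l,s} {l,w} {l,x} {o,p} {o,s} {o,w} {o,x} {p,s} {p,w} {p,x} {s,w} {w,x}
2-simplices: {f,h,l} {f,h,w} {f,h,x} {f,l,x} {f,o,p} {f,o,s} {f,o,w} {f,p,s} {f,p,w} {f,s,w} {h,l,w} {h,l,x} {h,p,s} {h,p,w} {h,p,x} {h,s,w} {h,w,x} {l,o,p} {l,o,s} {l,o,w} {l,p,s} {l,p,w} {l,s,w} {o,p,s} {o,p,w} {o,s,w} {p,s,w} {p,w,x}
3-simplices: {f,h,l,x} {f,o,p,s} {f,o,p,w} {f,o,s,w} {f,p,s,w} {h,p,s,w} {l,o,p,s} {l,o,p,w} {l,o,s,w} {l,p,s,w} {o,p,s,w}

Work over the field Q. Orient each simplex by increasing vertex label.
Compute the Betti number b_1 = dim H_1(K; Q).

b_1=2

n_0=8 n_1=27 n_2=28 n_3=11  [Q]
∂1: piv[fh,fl,fo,fp,fs,fw,fx] rk=7  ker:hl,ho,hp,hs,hw,hx,lo,lp,ls,lw,lx,op,os,ow,ox,ps,pw,px,sw,wx
∂2: piv[fhl,fhw,fhx,flx,fop,fos,fow,fps,fpw,fsw,hlw,hps,hpw,hpx,hwx,lop,los,low] rk=18  ker:hlx,hsw,lps,lpw,lsw,ops,opw,osw,psw,pwx
∂3: piv[fhlx,fops,fopw,fosw,fpsw,hpsw,lops,lopw,losw] rk=9  ker:lpsw,opsw
b_1=(27−7)−18=2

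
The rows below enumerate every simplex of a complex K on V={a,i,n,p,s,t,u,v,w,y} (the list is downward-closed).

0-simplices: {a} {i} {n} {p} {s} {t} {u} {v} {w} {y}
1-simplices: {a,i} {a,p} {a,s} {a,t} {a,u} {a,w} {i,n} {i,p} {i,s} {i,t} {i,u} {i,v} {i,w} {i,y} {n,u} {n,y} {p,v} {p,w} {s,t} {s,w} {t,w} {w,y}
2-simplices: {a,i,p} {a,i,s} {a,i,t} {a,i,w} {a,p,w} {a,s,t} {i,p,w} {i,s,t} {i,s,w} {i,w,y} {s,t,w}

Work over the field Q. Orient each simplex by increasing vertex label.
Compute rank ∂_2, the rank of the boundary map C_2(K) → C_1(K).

rank∂_2=9

n_0=10 n_1=22 n_2=11  [Q]
∂1: piv[ai,ap,as,at,au,aw,in,iv,iy] rk=9  ker:ip,is,it,iu,iw,nu,ny,pv,pw,st,sw,tw,wy
∂2: piv[aip,ais,ait,aiw,apw,ast,isw,iwy,stw] rk=9  ker:ipw,ist
rk∂_2=9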